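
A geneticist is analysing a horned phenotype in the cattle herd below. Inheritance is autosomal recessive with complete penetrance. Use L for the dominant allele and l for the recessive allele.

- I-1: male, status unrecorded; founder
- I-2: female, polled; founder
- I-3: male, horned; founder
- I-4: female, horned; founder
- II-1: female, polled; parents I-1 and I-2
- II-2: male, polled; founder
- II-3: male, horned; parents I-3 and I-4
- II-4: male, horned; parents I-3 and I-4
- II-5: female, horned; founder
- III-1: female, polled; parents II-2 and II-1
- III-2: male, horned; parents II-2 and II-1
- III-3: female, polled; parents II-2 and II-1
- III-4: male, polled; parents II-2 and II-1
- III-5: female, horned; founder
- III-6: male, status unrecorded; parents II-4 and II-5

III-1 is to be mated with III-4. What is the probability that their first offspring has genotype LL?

II-2 is polled so carries L and passed l to III-2 (ll), so II-2 is Ll.
II-1 is polled so carries L and passed l to III-2 (ll), so II-1 is Ll.
III-1 is a polled offspring of II-2 (Ll) × II-1 (Ll), whose cross gives 1/4 LL : 1/2 Ll : 1/4 ll; conditioning on being polled, III-1 is LL with probability 1/3, Ll with probability 2/3.
III-4 is a polled offspring of II-2 (Ll) × II-1 (Ll), whose cross gives 1/4 LL : 1/2 Ll : 1/4 ll; conditioning on being polled, III-4 is LL with probability 1/3, Ll with probability 2/3.
Summing over parental genotype combinations, P(offspring has genotype LL) = 1/9·1 + 2/9·1/2 + 2/9·1/2 + 4/9·1/4 = 4/9.

4/9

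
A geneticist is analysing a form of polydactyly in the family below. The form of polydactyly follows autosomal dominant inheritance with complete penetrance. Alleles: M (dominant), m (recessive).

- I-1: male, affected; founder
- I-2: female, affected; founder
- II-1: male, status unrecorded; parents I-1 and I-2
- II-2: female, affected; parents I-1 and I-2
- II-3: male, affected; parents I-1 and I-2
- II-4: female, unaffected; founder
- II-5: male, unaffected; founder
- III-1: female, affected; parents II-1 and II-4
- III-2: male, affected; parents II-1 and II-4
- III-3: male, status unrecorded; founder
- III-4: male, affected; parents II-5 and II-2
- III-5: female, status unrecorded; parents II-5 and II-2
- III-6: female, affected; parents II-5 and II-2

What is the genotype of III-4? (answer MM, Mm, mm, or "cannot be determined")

Mm

From phenotype alone, III-4 is MM or Mm.
III-4 is affected so carries M and received m from II-5 (mm), so III-4 is Mm.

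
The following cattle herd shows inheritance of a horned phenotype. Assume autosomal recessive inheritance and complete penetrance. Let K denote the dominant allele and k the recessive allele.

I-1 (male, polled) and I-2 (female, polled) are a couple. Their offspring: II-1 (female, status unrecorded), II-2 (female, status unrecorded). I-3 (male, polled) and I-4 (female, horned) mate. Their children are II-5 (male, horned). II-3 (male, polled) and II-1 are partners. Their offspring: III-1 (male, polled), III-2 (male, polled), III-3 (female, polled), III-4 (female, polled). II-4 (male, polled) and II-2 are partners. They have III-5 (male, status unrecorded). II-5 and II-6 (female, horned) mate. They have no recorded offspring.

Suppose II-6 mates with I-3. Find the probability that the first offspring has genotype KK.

0

II-6 is horned, so II-6 is kk.
I-3 is polled so carries K and passed k to II-5 (kk), so I-3 is Kk.
The cross gives 1/2 Kk : 1/2 kk, so P(offspring has genotype KK) = 0.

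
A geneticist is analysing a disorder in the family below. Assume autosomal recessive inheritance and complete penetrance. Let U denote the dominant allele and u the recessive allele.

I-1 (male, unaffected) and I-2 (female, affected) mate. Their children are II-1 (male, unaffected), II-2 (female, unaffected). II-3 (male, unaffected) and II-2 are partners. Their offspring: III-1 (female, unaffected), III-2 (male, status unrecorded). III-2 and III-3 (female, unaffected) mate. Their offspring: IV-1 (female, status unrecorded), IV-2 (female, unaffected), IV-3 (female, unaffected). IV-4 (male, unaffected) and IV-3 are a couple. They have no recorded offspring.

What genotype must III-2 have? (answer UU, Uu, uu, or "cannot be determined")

cannot be determined

III-2's phenotype is unrecorded, and no parent or child forces a single allele at both positions; consistent genotype assignments exist with III-2 as UU or Uu or uu.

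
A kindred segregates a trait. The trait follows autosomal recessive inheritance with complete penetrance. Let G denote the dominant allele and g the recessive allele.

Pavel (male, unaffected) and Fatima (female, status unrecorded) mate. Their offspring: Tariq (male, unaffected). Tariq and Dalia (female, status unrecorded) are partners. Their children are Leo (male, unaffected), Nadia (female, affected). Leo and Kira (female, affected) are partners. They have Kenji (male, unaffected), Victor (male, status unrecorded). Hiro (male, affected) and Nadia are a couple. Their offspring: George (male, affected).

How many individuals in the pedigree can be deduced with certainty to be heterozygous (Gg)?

Obligate heterozygotes: Tariq is unaffected so carries G and passed g to Nadia (gg), so Tariq is Gg; Kenji is unaffected so carries G and received g from Kira (gg), so Kenji is Gg.
Every other individual is either homozygous by phenotype or has at least one consistent homozygous assignment, so the count is 2.

2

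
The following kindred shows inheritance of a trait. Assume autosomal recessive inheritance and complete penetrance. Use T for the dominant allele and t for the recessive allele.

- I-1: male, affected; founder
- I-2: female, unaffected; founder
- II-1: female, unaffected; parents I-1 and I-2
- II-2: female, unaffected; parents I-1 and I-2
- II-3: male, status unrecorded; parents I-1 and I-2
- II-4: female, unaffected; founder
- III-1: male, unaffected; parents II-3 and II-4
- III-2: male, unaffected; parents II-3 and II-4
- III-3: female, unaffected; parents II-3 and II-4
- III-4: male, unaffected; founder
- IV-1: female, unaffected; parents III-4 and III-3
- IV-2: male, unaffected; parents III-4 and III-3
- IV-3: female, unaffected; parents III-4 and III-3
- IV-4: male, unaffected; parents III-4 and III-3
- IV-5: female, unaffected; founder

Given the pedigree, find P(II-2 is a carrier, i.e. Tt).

II-2 is unaffected so carries T and received t from I-1 (tt), so II-2 is Tt, giving P(Tt) = 1.

1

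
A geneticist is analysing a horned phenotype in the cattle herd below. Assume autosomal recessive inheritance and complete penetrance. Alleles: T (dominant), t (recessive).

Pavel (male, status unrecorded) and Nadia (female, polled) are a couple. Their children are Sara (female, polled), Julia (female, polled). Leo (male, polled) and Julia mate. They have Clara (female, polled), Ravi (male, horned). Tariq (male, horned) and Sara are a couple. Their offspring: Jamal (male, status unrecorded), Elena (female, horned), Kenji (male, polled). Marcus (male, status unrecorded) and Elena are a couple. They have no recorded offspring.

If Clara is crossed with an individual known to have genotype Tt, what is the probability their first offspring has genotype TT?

Leo is polled so carries T and passed t to Ravi (tt), so Leo is Tt.
Julia is polled so carries T and passed t to Ravi (tt), so Julia is Tt.
Clara is a polled offspring of Leo (Tt) × Julia (Tt), whose cross gives 1/4 TT : 1/2 Tt : 1/4 tt; conditioning on being polled, Clara is TT with probability 1/3, Tt with probability 2/3.
Summing over parental genotype combinations, P(offspring has genotype TT) = 1/3·1/2 + 2/3·1/4 = 1/3.

1/3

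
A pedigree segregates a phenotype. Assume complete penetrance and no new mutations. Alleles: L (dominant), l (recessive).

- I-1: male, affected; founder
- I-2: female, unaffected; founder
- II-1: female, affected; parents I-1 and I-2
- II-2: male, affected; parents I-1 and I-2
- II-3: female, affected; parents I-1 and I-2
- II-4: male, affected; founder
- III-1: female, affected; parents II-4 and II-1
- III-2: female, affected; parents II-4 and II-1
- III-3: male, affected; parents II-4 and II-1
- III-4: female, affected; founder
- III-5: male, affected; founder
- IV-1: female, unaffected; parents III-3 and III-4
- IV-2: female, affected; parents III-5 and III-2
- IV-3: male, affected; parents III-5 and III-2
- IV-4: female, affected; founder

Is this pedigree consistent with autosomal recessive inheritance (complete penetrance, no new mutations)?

No

Under autosomal recessive, IV-1 (unaffected, female) cannot arise from III-3 (affected) × III-4 (affected).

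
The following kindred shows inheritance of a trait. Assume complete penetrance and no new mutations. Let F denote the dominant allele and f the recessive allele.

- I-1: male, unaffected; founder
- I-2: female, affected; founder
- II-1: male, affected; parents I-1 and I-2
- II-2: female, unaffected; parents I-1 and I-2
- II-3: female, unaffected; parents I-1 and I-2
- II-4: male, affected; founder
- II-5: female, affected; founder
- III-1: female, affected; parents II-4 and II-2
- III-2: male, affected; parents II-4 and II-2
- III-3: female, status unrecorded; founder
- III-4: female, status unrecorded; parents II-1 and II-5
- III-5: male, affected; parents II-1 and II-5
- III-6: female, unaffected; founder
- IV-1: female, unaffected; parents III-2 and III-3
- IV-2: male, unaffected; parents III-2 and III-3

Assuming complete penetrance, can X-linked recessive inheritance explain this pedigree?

Yes

A consistent assignment under X-linked recessive exists: I-1 X^F Y, I-2 X^f X^f, II-1 X^f Y, II-2 X^F X^f, II-3 X^F X^f, II-4 X^f Y, II-5 X^f X^f, III-1 X^f X^f, III-2 X^f Y, III-3 X^F X^F, III-4 X^f X^f, III-5 X^f Y, III-6 X^F X^F, IV-1 X^F X^f, IV-2 X^F Y.
In this assignment every recorded phenotype matches its genotype and every non-founder's genotype is obtainable from its parents' genotypes, so the pedigree is consistent.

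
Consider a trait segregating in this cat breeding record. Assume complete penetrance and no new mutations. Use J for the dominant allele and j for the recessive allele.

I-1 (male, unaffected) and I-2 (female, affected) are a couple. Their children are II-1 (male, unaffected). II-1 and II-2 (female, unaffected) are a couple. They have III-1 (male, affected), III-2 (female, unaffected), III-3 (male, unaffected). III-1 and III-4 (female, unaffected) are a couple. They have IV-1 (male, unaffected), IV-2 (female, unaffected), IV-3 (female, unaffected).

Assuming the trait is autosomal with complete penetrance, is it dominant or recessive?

recessive

II-1 and II-2 are both unaffected yet have an affected child III-1. Under dominance, an affected child requires at least one affected parent, so the trait cannot be dominant.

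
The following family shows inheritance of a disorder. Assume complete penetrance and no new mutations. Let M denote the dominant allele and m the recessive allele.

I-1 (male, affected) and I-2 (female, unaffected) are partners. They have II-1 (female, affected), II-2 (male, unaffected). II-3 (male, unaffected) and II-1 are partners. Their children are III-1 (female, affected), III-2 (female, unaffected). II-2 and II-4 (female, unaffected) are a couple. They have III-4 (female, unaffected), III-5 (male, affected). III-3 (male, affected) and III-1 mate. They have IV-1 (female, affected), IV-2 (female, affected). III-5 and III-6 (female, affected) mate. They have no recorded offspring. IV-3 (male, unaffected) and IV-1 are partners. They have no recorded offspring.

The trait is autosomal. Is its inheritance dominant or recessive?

recessive

II-2 and II-4 are both unaffected yet have an affected child III-5. Under dominance, an affected child requires at least one affected parent, so the trait cannot be dominant.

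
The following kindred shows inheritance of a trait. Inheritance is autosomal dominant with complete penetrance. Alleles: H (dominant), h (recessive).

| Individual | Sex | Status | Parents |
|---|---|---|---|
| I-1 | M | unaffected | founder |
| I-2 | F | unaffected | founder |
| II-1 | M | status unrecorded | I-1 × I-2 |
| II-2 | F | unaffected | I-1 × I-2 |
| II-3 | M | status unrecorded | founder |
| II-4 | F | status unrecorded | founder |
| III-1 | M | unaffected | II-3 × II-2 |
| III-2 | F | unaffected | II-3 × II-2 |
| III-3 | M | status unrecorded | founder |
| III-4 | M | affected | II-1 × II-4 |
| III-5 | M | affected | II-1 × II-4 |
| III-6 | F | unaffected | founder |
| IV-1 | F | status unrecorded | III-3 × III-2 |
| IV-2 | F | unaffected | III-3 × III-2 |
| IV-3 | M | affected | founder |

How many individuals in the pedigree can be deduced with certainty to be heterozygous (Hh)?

2

Obligate heterozygotes: III-4 is affected so carries H and received h from II-1 (hh), so III-4 is Hh; III-5 is affected so carries H and received h from II-1 (hh), so III-5 is Hh.
Every other individual is either homozygous by phenotype or has at least one consistent homozygous assignment, so the count is 2.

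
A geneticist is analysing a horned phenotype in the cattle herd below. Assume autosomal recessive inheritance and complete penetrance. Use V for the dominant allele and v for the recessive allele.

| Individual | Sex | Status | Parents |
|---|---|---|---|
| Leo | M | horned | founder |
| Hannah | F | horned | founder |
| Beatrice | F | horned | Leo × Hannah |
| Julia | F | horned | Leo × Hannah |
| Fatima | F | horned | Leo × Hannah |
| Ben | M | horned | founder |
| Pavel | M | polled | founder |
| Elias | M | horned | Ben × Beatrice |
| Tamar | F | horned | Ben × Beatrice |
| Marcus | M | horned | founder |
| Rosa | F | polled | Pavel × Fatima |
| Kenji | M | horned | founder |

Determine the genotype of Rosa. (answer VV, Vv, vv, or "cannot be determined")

Vv

From phenotype alone, Rosa is VV or Vv.
Rosa is polled so carries V and received v from Fatima (vv), so Rosa is Vv.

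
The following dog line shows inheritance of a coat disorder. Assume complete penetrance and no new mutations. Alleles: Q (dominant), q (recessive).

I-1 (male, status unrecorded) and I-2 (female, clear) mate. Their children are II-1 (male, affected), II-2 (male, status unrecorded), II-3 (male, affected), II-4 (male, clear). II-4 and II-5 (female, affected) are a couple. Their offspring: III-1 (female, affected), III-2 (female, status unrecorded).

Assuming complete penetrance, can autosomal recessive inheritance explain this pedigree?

Yes

A consistent assignment under autosomal recessive exists: I-1 Qq, I-2 Qq, II-1 qq, II-2 QQ, II-3 qq, II-4 Qq, II-5 qq, III-1 qq, III-2 Qq.
In this assignment every recorded phenotype matches its genotype and every non-founder's genotype is obtainable from its parents' genotypes, so the pedigree is consistent.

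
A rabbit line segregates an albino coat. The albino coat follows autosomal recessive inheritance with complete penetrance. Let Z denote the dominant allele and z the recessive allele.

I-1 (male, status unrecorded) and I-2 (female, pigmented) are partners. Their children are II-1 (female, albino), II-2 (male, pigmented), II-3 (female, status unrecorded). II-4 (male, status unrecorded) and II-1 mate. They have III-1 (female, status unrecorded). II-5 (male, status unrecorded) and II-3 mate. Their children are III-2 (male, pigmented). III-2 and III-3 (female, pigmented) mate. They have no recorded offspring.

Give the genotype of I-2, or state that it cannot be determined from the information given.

Zz

From phenotype alone, I-2 is ZZ or Zz.
I-2 is pigmented so carries Z and passed z to II-1 (zz), so I-2 is Zz.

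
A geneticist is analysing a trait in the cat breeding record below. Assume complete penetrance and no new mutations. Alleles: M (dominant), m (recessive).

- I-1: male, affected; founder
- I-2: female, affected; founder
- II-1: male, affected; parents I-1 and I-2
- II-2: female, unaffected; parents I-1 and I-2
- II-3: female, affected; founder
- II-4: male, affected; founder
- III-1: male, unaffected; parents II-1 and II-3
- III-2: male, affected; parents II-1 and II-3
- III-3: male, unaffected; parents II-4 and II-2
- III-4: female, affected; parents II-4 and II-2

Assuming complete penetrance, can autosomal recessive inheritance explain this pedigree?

No

Under autosomal recessive, II-2 (unaffected, female) cannot arise from I-1 (affected) × I-2 (affected).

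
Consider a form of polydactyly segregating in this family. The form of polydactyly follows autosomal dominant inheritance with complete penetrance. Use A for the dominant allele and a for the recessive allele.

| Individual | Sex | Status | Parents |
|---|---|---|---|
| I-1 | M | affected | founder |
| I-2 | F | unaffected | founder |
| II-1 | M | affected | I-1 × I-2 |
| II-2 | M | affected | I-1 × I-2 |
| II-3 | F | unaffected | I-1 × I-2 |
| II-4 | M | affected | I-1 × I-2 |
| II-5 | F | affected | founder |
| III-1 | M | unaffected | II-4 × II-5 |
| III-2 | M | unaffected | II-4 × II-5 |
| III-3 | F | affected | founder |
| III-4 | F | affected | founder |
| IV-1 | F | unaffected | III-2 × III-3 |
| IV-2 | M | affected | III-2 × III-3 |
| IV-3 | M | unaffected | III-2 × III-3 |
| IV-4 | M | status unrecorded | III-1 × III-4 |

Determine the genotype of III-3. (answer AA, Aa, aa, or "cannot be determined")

Aa

From phenotype alone, III-3 is AA or Aa.
III-3 is affected so carries A and passed a to IV-1 (aa), so III-3 is Aa.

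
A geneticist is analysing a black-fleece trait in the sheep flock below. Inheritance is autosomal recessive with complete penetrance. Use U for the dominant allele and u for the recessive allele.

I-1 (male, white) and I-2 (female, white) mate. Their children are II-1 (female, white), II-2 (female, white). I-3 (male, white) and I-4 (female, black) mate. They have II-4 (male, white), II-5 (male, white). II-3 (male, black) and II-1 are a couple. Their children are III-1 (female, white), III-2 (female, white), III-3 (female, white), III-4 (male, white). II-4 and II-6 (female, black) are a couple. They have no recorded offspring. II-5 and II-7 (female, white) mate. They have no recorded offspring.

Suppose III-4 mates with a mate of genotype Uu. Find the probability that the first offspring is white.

3/4

III-4 is white so carries U and received u from II-3 (uu), so III-4 is Uu.
The cross gives 1/4 UU : 1/2 Uu : 1/4 uu, so P(offspring is white) = 3/4.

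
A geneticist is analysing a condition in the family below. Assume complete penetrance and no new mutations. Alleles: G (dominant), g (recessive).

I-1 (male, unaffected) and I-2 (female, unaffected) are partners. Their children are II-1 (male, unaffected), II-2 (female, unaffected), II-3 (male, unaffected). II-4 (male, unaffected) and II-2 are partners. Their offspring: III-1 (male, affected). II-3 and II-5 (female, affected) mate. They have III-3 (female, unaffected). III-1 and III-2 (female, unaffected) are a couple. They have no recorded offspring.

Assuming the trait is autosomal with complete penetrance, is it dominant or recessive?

II-4 and II-2 are both unaffected yet have an affected child III-1. Under dominance, an affected child requires at least one affected parent, so the trait cannot be dominant.

recessive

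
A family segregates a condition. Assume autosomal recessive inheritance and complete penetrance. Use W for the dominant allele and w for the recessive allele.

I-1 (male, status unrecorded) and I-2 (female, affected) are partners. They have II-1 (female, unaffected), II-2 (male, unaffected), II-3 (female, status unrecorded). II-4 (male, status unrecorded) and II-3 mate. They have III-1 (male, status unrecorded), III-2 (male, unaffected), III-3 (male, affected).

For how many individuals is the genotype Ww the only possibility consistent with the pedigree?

Obligate heterozygotes: II-1 is unaffected so carries W and received w from I-2 (ww), so II-1 is Ww; II-2 is unaffected so carries W and received w from I-2 (ww), so II-2 is Ww.
Every other individual is either homozygous by phenotype or has at least one consistent homozygous assignment, so the count is 2.

2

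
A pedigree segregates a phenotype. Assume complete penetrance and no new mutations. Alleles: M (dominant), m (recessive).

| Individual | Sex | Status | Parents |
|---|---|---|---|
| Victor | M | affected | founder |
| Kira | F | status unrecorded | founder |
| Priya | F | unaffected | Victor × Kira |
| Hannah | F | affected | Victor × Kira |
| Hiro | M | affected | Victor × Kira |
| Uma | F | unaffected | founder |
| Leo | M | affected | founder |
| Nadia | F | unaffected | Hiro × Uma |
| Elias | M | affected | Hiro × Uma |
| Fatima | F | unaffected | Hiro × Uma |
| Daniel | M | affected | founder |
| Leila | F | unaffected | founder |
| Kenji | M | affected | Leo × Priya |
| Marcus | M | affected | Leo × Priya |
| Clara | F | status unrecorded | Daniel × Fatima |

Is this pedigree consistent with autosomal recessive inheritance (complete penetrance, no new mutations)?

Yes

A consistent assignment under autosomal recessive exists: Victor mm, Kira Mm, Priya Mm, Hannah mm, Hiro mm, Uma Mm, Leo mm, Nadia Mm, Elias mm, Fatima Mm, Daniel mm, Leila MM, Kenji mm, Marcus mm, Clara Mm.
In this assignment every recorded phenotype matches its genotype and every non-founder's genotype is obtainable from its parents' genotypes, so the pedigree is consistent.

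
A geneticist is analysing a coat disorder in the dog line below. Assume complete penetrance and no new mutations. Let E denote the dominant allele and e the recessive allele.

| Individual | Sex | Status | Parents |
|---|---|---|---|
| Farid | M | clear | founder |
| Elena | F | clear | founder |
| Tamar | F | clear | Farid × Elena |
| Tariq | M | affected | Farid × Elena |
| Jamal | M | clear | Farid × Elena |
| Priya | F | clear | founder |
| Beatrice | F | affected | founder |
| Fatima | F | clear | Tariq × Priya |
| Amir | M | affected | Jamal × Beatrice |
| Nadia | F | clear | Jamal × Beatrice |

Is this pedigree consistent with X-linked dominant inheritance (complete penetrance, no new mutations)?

No

Under X-linked dominant, Tariq (affected, male) cannot arise from Farid (clear) × Elena (clear).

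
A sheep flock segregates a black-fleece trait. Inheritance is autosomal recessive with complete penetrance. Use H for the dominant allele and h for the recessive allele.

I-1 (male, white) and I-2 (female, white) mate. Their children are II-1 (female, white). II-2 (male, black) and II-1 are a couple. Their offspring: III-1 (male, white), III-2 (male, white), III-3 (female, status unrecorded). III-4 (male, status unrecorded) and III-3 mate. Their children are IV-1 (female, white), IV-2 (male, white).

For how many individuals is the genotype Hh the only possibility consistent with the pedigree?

Obligate heterozygotes: III-1 is white so carries H and received h from II-2 (hh), so III-1 is Hh; III-2 is white so carries H and received h from II-2 (hh), so III-2 is Hh.
Every other individual is either homozygous by phenotype or has at least one consistent homozygous assignment, so the count is 2.

2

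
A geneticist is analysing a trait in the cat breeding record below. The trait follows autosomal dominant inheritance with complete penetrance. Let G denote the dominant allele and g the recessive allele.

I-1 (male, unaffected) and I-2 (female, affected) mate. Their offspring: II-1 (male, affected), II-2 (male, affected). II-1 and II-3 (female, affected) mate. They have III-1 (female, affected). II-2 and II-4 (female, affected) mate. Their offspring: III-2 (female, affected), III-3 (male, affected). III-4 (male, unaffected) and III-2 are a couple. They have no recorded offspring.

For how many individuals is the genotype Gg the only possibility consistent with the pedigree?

2

Obligate heterozygotes: II-1 is affected so carries G and received g from I-1 (gg), so II-1 is Gg; II-2 is affected so carries G and received g from I-1 (gg), so II-2 is Gg.
Every other individual is either homozygous by phenotype or has at least one consistent homozygous assignment, so the count is 2.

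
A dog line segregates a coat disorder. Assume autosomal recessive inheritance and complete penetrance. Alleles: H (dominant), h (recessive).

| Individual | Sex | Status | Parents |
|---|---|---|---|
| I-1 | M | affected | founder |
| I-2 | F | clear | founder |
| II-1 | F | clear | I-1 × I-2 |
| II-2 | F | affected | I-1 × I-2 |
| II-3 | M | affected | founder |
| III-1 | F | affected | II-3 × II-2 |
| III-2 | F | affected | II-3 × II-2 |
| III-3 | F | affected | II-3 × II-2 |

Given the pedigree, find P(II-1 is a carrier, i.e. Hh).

II-1 is clear so carries H and received h from I-1 (hh), so II-1 is Hh, giving P(Hh) = 1.

1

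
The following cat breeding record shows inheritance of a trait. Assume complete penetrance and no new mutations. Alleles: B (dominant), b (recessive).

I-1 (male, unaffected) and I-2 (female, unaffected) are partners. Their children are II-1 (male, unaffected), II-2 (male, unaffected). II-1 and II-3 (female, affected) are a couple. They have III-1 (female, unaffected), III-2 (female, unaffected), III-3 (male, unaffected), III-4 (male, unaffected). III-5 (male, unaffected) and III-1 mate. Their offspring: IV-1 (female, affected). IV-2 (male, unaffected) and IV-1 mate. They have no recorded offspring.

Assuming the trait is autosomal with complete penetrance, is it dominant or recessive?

recessive

III-5 and III-1 are both unaffected yet have an affected child IV-1. Under dominance, an affected child requires at least one affected parent, so the trait cannot be dominant.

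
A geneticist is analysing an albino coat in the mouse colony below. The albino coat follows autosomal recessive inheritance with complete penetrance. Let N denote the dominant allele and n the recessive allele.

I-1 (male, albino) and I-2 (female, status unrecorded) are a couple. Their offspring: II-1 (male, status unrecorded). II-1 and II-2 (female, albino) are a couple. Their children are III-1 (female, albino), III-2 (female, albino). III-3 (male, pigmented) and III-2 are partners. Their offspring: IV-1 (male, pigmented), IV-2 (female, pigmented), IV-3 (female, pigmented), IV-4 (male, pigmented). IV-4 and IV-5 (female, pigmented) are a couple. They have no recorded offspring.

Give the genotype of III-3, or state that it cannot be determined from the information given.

III-3's phenotype allows NN or Nn, and no parent or child forces a single allele at both positions; consistent genotype assignments exist with III-3 as NN or Nn.

cannot be determined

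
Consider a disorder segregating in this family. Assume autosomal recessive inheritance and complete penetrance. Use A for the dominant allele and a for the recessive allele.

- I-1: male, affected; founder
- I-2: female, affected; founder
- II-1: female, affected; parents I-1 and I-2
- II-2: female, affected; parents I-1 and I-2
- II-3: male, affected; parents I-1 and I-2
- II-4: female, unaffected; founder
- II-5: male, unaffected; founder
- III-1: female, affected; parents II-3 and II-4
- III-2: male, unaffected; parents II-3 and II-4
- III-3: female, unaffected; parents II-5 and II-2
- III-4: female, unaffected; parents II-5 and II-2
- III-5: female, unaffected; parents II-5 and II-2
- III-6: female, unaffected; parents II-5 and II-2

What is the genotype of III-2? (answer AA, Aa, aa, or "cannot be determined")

Aa

From phenotype alone, III-2 is AA or Aa.
III-2 is unaffected so carries A and received a from II-3 (aa), so III-2 is Aa.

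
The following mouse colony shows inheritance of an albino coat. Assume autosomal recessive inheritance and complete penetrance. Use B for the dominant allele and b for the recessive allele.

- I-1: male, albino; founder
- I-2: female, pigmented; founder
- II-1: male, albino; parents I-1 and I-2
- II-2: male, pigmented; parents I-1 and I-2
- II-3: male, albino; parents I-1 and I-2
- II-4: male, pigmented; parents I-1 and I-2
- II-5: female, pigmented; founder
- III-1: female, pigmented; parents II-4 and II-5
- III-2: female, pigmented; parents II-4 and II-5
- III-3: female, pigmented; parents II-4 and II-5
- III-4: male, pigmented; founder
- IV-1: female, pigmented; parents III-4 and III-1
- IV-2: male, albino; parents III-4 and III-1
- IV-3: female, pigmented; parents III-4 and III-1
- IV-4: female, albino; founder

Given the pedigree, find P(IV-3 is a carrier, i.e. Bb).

2/3

III-4 is pigmented so carries B and passed b to IV-2 (bb), so III-4 is Bb.
III-1 is pigmented so carries B and passed b to IV-2 (bb), so III-1 is Bb.
Their cross gives offspring ratios 1/4 BB : 1/2 Bb : 1/4 bb. Conditioning on IV-3 being pigmented, P(Bb) = 1/2 / 3/4 = 2/3.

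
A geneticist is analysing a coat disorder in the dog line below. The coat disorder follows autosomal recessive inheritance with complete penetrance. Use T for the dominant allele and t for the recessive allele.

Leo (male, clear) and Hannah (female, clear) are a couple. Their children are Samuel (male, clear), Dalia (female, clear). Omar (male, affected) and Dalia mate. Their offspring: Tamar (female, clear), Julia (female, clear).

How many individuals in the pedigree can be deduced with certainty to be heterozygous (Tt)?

Obligate heterozygotes: Tamar is clear so carries T and received t from Omar (tt), so Tamar is Tt; Julia is clear so carries T and received t from Omar (tt), so Julia is Tt.
Every other individual is either homozygous by phenotype or has at least one consistent homozygous assignment, so the count is 2.

2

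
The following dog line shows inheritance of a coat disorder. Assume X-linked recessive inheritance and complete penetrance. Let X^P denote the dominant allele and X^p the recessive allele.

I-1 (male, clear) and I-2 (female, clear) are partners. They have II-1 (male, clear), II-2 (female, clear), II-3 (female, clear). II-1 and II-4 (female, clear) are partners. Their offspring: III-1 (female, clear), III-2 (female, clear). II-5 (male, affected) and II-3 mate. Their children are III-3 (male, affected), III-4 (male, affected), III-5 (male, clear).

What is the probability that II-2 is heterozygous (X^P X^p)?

1/2

I-1 is clear, so I-1 is X^P Y.
I-2 is clear so carries P and passed p to II-3 (X^P X^p, whose P came from I-1), so I-2 is X^P X^p.
Their cross gives offspring ratios 1/2 X^P X^P : 1/2 X^P X^p. Conditioning on II-2 being clear, P(X^P X^p) = 1/2 / 1 = 1/2.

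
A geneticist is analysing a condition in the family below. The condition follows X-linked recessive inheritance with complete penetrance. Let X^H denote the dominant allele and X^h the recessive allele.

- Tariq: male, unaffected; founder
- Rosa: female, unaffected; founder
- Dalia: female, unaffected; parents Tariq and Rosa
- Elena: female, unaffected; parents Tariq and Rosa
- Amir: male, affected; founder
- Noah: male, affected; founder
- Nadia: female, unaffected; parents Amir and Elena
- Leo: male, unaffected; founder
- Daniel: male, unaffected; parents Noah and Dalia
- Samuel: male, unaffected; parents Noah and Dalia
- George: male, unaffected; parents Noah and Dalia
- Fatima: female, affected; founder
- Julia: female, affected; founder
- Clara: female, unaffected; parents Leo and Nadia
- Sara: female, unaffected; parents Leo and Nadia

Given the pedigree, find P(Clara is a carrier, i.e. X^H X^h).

Leo is unaffected, so Leo is X^H Y.
Nadia is unaffected so carries H and received h from Amir (X^h Y), so Nadia is X^H X^h.
Their cross gives offspring ratios 1/2 X^H X^H : 1/2 X^H X^h. Conditioning on Clara being unaffected, P(X^H X^h) = 1/2 / 1 = 1/2.

1/2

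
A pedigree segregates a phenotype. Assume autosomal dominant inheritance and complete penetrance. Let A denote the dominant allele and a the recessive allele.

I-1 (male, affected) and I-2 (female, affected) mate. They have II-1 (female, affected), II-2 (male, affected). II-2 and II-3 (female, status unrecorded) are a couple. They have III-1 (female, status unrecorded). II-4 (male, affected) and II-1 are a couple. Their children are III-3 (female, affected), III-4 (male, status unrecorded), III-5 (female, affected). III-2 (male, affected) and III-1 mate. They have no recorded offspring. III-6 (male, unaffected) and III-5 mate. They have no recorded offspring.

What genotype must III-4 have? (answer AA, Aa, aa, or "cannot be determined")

cannot be determined

III-4's phenotype is unrecorded, and no parent or child forces a single allele at both positions; consistent genotype assignments exist with III-4 as AA or Aa or aa.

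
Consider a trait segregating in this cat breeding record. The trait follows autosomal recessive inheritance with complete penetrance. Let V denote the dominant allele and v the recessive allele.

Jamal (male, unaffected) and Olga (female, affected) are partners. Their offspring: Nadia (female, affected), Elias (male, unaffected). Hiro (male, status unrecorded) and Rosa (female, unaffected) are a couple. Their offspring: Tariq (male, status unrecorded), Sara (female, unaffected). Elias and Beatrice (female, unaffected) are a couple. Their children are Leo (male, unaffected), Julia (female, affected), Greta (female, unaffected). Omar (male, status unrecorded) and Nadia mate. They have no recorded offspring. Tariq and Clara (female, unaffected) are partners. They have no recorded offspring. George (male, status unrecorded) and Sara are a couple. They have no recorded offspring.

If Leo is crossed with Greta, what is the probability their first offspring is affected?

1/9

Elias is unaffected so carries V and received v from Olga (vv), so Elias is Vv.
Beatrice is unaffected so carries V and passed v to Julia (vv), so Beatrice is Vv.
Leo is an unaffected offspring of Elias (Vv) × Beatrice (Vv), whose cross gives 1/4 VV : 1/2 Vv : 1/4 vv; conditioning on being unaffected, Leo is VV with probability 1/3, Vv with probability 2/3.
Greta is an unaffected offspring of Elias (Vv) × Beatrice (Vv), whose cross gives 1/4 VV : 1/2 Vv : 1/4 vv; conditioning on being unaffected, Greta is VV with probability 1/3, Vv with probability 2/3.
Summing over parental genotype combinations, P(offspring is affected) = 4/9·1/4 = 1/9.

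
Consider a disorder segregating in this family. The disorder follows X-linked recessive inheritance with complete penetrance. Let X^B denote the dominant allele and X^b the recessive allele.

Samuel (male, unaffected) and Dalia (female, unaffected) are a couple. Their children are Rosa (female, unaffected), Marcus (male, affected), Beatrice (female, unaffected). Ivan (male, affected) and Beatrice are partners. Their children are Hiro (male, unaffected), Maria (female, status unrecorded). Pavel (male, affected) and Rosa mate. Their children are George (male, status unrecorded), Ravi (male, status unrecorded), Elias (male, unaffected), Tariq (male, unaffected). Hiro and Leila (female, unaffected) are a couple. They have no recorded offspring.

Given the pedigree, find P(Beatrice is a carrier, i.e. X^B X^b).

1/3

Samuel is unaffected, so Samuel is X^B Y.
Dalia is unaffected so carries B and passed b to Marcus (X^b Y), so Dalia is X^B X^b.
Their cross gives offspring ratios 1/2 X^B X^B : 1/2 X^B X^b. Conditioning on Beatrice being unaffected, P(X^B X^b) = 1/2 / 1 = 1/2 before taking Beatrice's own offspring into account.
Ivan is affected, so Ivan is X^b Y.
Now use Beatrice's offspring. Probability of each recorded status — unaffected son Hiro: 1/2 if Beatrice is X^B X^b, 1 if X^B X^B. (Maria: equally likely either way, so uninformative.)
Bayes: P(X^B X^b) = 1/2·1/2 / (1/2·1/2 + 1/2·1) = 1/3.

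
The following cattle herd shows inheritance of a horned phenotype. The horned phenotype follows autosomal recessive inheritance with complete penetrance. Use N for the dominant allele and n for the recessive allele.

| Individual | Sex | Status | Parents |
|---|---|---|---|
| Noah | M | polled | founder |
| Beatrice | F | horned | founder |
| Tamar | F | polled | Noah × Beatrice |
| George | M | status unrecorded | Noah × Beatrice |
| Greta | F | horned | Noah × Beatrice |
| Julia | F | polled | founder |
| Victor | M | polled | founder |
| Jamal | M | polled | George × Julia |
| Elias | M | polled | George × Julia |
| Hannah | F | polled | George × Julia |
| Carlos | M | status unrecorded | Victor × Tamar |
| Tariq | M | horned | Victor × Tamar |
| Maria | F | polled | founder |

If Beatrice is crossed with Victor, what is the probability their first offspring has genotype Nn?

1/2

Beatrice is horned, so Beatrice is nn.
Victor is polled so carries N and passed n to Tariq (nn), so Victor is Nn.
The cross gives 1/2 Nn : 1/2 nn, so P(offspring has genotype Nn) = 1/2.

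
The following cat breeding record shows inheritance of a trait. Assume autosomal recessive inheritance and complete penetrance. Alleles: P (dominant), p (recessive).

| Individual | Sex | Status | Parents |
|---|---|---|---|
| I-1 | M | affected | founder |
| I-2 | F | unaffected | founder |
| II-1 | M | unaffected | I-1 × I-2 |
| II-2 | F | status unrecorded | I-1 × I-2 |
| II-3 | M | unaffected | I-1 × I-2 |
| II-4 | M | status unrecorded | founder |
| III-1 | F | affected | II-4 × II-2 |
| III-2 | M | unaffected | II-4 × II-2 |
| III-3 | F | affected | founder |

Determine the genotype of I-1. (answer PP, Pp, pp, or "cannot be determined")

pp

I-1 is affected, so I-1 is pp.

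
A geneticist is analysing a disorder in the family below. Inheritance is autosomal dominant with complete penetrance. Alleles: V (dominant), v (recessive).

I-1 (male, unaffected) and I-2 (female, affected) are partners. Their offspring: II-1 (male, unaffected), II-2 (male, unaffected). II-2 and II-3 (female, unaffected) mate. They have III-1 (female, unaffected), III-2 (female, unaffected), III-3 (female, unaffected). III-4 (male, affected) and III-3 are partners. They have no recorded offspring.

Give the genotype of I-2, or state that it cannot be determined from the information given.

Vv

From phenotype alone, I-2 is VV or Vv.
I-2 is affected so carries V and passed v to II-1 (vv), so I-2 is Vv.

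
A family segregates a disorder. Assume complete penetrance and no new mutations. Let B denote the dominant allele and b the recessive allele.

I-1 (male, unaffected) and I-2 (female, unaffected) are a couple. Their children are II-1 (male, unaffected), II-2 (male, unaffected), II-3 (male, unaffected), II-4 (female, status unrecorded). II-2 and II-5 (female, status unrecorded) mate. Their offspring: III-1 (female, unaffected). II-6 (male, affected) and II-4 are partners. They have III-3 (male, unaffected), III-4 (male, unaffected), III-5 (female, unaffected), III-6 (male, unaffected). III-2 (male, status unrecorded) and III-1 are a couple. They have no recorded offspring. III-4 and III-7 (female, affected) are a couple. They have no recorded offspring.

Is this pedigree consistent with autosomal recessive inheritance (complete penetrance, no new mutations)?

Yes

A consistent assignment under autosomal recessive exists: I-1 BB, I-2 BB, II-1 BB, II-2 BB, II-3 BB, II-4 BB, II-5 BB, II-6 bb, III-1 BB, III-2 BB, III-3 Bb, III-4 Bb, III-5 Bb, III-6 Bb, III-7 bb.
In this assignment every recorded phenotype matches its genotype and every non-founder's genotype is obtainable from its parents' genotypes, so the pedigree is consistent.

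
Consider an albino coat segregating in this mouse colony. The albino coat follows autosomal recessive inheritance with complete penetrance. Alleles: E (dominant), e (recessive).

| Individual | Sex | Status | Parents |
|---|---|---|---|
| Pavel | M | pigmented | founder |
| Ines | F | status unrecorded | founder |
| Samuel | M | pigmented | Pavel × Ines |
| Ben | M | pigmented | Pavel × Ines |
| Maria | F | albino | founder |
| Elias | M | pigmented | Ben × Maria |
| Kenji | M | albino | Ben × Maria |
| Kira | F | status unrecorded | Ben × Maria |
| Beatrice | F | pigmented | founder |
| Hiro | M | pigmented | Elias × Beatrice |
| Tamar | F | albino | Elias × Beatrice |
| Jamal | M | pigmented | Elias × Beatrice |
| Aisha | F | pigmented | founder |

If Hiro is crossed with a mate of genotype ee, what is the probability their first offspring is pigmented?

Elias is pigmented so carries E and received e from Maria (ee), so Elias is Ee.
Beatrice is pigmented so carries E and passed e to Tamar (ee), so Beatrice is Ee.
Hiro is a pigmented offspring of Elias (Ee) × Beatrice (Ee), whose cross gives 1/4 EE : 1/2 Ee : 1/4 ee; conditioning on being pigmented, Hiro is EE with probability 1/3, Ee with probability 2/3.
Summing over parental genotype combinations, P(offspring is pigmented) = 1/3·1 + 2/3·1/2 = 2/3.

2/3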